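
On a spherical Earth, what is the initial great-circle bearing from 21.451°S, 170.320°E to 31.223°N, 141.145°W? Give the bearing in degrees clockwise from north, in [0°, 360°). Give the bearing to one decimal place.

42.9°

Δλ = -141.145 − 170.320 = -311.465°; wrapped into (−180°, 180°]: 48.535°.
θ = atan2( sin Δλ · cos φ₂ , cos φ₁ · sin φ₂ − sin φ₁ · cos φ₂ · cos Δλ )
  = atan2(0.64082, 0.68954) = 42.902° → normalised to [0°, 360°): 42.902°.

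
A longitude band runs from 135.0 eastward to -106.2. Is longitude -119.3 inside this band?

Band width going east from +135.0° to -106.2°: ((-106.2 − 135.0) mod 360) = 118.8°.
Offset of -119.3° east of the west edge: ((-119.3 − 135.0) mod 360) = 105.7°.
105.7° ≤ 118.8° ⇒ inside.

Yes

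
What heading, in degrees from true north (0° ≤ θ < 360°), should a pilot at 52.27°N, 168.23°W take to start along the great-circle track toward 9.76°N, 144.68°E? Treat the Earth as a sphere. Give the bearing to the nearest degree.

239°

Δλ = 144.68 − -168.23 = 312.91°; wrapped into (−180°, 180°]: -47.09°.
θ = atan2( sin Δλ · cos φ₂ , cos φ₁ · sin φ₂ − sin φ₁ · cos φ₂ · cos Δλ )
  = atan2(-0.72182, -0.42695) = -120.604° → normalised to [0°, 360°): 239.396°.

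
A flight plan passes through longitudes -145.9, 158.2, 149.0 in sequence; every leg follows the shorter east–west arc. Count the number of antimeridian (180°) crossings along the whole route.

1

Leg 1: -145.9° → +158.2°, shortest Δλ = -55.9° (west) — crosses 180°.
Leg 2: +158.2° → +149.0°, shortest Δλ = -9.2° (west) — does not cross 180°.
Total crossings: 1.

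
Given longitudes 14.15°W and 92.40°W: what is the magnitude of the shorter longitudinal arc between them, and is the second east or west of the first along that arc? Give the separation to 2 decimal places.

78.25° west

Raw difference: -92.40 − -14.15 = -78.25°.
Normalise into (−180°, 180°]: -78.25° stays -78.25°.
Negative ⇒ the second point lies to the west; separation 78.25°.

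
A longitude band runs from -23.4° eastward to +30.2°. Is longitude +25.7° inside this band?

Band width going east from -23.4° to +30.2°: ((30.2 − -23.4) mod 360) = 53.6°.
Offset of +25.7° east of the west edge: ((25.7 − -23.4) mod 360) = 49.1°.
49.1° ≤ 53.6° ⇒ inside.

Yes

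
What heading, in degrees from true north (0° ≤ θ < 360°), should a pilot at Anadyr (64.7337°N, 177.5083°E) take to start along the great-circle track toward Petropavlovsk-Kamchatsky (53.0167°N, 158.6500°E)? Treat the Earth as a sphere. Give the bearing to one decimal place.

228.2°

Δλ = 158.6500 − 177.5083 = -18.8583°.
θ = atan2( sin Δλ · cos φ₂ , cos φ₁ · sin φ₂ − sin φ₁ · cos φ₂ · cos Δλ )
  = atan2(-0.19445, -0.17387) = -131.803° → normalised to [0°, 360°): 228.197°.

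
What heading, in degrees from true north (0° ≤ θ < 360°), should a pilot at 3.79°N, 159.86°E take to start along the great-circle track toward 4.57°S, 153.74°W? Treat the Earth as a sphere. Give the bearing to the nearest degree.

Δλ = -153.74 − 159.86 = -313.60°; wrapped into (−180°, 180°]: 46.40°.
θ = atan2( sin Δλ · cos φ₂ , cos φ₁ · sin φ₂ − sin φ₁ · cos φ₂ · cos Δλ )
  = atan2(0.72187, -0.12494) = 99.819° → normalised to [0°, 360°): 99.819°.

100°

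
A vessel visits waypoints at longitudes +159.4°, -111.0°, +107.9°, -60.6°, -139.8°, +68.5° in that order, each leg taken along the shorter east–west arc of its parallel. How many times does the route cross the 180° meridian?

3

Leg 1: +159.4° → -111.0°, shortest Δλ = 89.6° (east) — crosses 180°.
Leg 2: -111.0° → +107.9°, shortest Δλ = -141.1° (west) — crosses 180°.
Leg 3: +107.9° → -60.6°, shortest Δλ = -168.5° (west) — does not cross 180°.
Leg 4: -60.6° → -139.8°, shortest Δλ = -79.2° (west) — does not cross 180°.
Leg 5: -139.8° → +68.5°, shortest Δλ = -151.7° (west) — crosses 180°.
Total crossings: 3.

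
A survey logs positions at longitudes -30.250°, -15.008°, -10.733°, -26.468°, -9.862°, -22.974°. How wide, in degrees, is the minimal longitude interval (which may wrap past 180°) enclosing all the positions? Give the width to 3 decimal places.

Sort the longitudes: -30.250°, -26.468°, -22.974°, -15.008°, -10.733°, -9.862°.
Eastward gaps between consecutive values (wrapping around): 3.782°, 3.494°, 7.966°, 4.275°, 0.871°, 339.612°.
Largest gap = 339.612° ⇒ minimal covering band is its complement: 360° − 339.612° = 20.388°.
Band runs from -30.250° eastward to -9.862°.

20.388°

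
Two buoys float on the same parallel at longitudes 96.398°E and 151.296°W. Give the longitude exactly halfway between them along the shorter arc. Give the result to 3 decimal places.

152.551°E

Signed shortest Δλ from +96.398° to -151.296° is +112.306°.
Midpoint longitude = +96.398° + (+112.306°)/2 = +96.398° + 56.153° = +152.551°.
(The naïve average (+96.398 + -151.296)/2 = -27.449° is on the wrong side of the globe.)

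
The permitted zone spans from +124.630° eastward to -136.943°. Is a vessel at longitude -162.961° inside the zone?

Band width going east from +124.630° to -136.943°: ((-136.943 − 124.630) mod 360) = 98.427°.
Offset of -162.961° east of the west edge: ((-162.961 − 124.630) mod 360) = 72.409°.
72.409° ≤ 98.427° ⇒ inside.

Yes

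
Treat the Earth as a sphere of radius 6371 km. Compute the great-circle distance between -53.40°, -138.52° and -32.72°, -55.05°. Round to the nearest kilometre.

Δλ = -55.05 − -138.52 = 83.47°.
Δφ = -32.72 − -53.40 = 20.68°.
a = sin²(Δφ/2) + cos φ₁ · cos φ₂ · sin²(Δλ/2) = 0.254502.
c = 2·atan2(√a, √(1−a)) = 1.05756 rad → d = 6371·c ≈ 6737.74 km.

6738 km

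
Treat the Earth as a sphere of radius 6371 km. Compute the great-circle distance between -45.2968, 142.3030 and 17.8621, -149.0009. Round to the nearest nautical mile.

5317 nmi

Δλ = -149.0009 − 142.3030 = -291.3039°; wrapped into (−180°, 180°]: 68.6961°.
Δφ = 17.8621 − -45.2968 = 63.1589°.
a = sin²(Δφ/2) + cos φ₁ · cos φ₂ · sin²(Δλ/2) = 0.487380.
c = 2·atan2(√a, √(1−a)) = 1.54555 rad → d = 6371·c ≈ 9846.72 km ≈ 5316.81 nmi.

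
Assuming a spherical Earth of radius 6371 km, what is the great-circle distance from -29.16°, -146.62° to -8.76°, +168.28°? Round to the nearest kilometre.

5214 km

Δλ = 168.28 − -146.62 = 314.90°; wrapped into (−180°, 180°]: -45.10°.
Δφ = -8.76 − -29.16 = 20.40°.
a = sin²(Δφ/2) + cos φ₁ · cos φ₂ · sin²(Δλ/2) = 0.158287.
c = 2·atan2(√a, √(1−a)) = 0.81835 rad → d = 6371·c ≈ 5213.71 km.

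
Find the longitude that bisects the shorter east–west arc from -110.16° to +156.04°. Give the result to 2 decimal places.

-157.06°

Signed shortest Δλ from -110.16° to +156.04° is -93.80°.
Midpoint longitude = -110.16° + (-93.80°)/2 = -110.16° − 46.90° = -157.06°.
(The naïve average (-110.16 + +156.04)/2 = 22.94° is on the wrong side of the globe.)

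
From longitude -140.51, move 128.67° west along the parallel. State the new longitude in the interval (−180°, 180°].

+90.82°

Start at -140.51°; shift −128.67° → -269.18°.
-269.18° lies outside (−180°, 180°]; add 360° → +90.82°.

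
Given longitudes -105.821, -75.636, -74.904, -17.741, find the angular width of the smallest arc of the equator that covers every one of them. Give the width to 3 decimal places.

Sort the longitudes: -105.821°, -75.636°, -74.904°, -17.741°.
Eastward gaps between consecutive values (wrapping around): 30.185°, 0.732°, 57.163°, 271.920°.
Largest gap = 271.920° ⇒ minimal covering band is its complement: 360° − 271.920° = 88.080°.
Band runs from -105.821° eastward to -17.741°.

88.080°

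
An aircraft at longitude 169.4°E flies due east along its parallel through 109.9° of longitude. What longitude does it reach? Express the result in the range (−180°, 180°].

80.7°W

Start at +169.4°; shift +109.9° → +279.3°.
+279.3° lies outside (−180°, 180°]; subtract 360° → -80.7°.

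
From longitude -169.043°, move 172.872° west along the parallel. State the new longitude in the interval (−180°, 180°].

Start at -169.043°; shift −172.872° → -341.915°.
-341.915° lies outside (−180°, 180°]; add 360° → +18.085°.

+18.085°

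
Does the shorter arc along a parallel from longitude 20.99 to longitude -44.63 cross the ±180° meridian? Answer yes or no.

Signed shortest Δλ = ((-44.63 − 20.99 + 180) mod 360) − 180 = -65.62°.
Going west by 65.62° from +20.99° reaches -44.63° without touching 180°.

No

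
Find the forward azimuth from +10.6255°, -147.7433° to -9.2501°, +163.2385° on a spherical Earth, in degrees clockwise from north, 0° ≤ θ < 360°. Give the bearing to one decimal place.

Δλ = 163.2385 − -147.7433 = 310.9818°; wrapped into (−180°, 180°]: -49.0182°.
θ = atan2( sin Δλ · cos φ₂ , cos φ₁ · sin φ₂ − sin φ₁ · cos φ₂ · cos Δλ )
  = atan2(-0.74510, -0.27734) = -110.416° → normalised to [0°, 360°): 249.584°.

249.6°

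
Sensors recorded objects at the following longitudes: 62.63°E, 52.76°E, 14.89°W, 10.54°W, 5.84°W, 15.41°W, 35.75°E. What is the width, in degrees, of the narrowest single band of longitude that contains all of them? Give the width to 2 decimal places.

78.04°

Sort the longitudes: -15.41°, -14.89°, -10.54°, -5.84°, +35.75°, +52.76°, +62.63°.
Eastward gaps between consecutive values (wrapping around): 0.52°, 4.35°, 4.70°, 41.59°, 17.01°, 9.87°, 281.96°.
Largest gap = 281.96° ⇒ minimal covering band is its complement: 360° − 281.96° = 78.04°.
Band runs from -15.41° eastward to +62.63°.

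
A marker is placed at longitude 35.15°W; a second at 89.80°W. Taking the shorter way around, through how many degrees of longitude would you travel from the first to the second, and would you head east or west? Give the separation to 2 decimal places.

Raw difference: -89.80 − -35.15 = -54.65°.
Normalise into (−180°, 180°]: -54.65° stays -54.65°.
Negative ⇒ the second point lies to the west; separation 54.65°.

54.65° west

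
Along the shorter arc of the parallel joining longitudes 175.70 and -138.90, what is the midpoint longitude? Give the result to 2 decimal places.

Signed shortest Δλ from +175.70° to -138.90° is +45.40°.
Midpoint longitude = +175.70° + (+45.40°)/2 = +175.70° + 22.70° = +198.40°.
Normalise into (−180°, 180°]: -161.60°.
(The naïve average (+175.70 + -138.90)/2 = 18.4° is on the wrong side of the globe.)

-161.60°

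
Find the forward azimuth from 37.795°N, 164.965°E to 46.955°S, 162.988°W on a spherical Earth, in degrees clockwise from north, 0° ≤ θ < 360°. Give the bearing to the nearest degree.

Δλ = -162.988 − 164.965 = -327.953°; wrapped into (−180°, 180°]: 32.047°.
θ = atan2( sin Δλ · cos φ₂ , cos φ₁ · sin φ₂ − sin φ₁ · cos φ₂ · cos Δλ )
  = atan2(0.36218, -0.93206) = 158.765° → normalised to [0°, 360°): 158.765°.

159°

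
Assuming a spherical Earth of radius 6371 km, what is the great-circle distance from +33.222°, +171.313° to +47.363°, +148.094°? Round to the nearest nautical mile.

Δλ = 148.094 − 171.313 = -23.219°.
Δφ = 47.363 − 33.222 = 14.141°.
a = sin²(Δφ/2) + cos φ₁ · cos φ₂ · sin²(Δλ/2) = 0.038099.
c = 2·atan2(√a, √(1−a)) = 0.39290 rad → d = 6371·c ≈ 2503.17 km ≈ 1351.61 nmi.

1352 nmi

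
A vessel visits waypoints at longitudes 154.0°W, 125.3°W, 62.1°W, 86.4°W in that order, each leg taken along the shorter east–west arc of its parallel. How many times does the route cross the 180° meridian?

0

Leg 1: -154.0° → -125.3°, shortest Δλ = 28.7° (east) — does not cross 180°.
Leg 2: -125.3° → -62.1°, shortest Δλ = 63.2° (east) — does not cross 180°.
Leg 3: -62.1° → -86.4°, shortest Δλ = -24.3° (west) — does not cross 180°.
Total crossings: 0.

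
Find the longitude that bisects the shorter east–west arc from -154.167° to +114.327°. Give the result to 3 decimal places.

+160.080°

Signed shortest Δλ from -154.167° to +114.327° is -91.506°.
Midpoint longitude = -154.167° + (-91.506°)/2 = -154.167° − 45.753° = -199.920°.
Normalise into (−180°, 180°]: +160.080°.
(The naïve average (-154.167 + +114.327)/2 = -19.92° is on the wrong side of the globe.)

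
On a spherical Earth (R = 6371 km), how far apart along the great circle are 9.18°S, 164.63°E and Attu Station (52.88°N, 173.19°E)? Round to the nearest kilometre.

Δλ = 173.19 − 164.63 = 8.56°.
Δφ = 52.88 − -9.18 = 62.06°.
a = sin²(Δφ/2) + cos φ₁ · cos φ₂ · sin²(Δλ/2) = 0.269045.
c = 2·atan2(√a, √(1−a)) = 1.09065 rad → d = 6371·c ≈ 6948.52 km.

6949 km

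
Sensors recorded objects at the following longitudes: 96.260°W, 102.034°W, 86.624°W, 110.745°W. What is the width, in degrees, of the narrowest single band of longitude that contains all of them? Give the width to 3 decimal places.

Sort the longitudes: -110.745°, -102.034°, -96.260°, -86.624°.
Eastward gaps between consecutive values (wrapping around): 8.711°, 5.774°, 9.636°, 335.879°.
Largest gap = 335.879° ⇒ minimal covering band is its complement: 360° − 335.879° = 24.121°.
Band runs from -110.745° eastward to -86.624°.

24.121°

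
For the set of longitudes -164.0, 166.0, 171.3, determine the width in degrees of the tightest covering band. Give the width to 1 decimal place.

Sort the longitudes: -164.0°, +166.0°, +171.3°.
Eastward gaps between consecutive values (wrapping around): 330.0°, 5.3°, 24.7°.
Largest gap = 330.0° ⇒ minimal covering band is its complement: 360° − 330.0° = 30.0°.
Band runs from +166.0° eastward to -164.0°, crossing the antimeridian.

30.0°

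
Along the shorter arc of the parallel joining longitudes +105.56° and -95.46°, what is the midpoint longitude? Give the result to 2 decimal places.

-174.95°

Signed shortest Δλ from +105.56° to -95.46° is +158.98°.
Midpoint longitude = +105.56° + (+158.98°)/2 = +105.56° + 79.49° = +185.05°.
Normalise into (−180°, 180°]: -174.95°.
(The naïve average (+105.56 + -95.46)/2 = 5.05° is on the wrong side of the globe.)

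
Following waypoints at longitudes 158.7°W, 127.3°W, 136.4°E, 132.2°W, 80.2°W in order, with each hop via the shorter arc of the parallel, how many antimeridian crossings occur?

2

Leg 1: -158.7° → -127.3°, shortest Δλ = 31.4° (east) — does not cross 180°.
Leg 2: -127.3° → +136.4°, shortest Δλ = -96.3° (west) — crosses 180°.
Leg 3: +136.4° → -132.2°, shortest Δλ = 91.4° (east) — crosses 180°.
Leg 4: -132.2° → -80.2°, shortest Δλ = 52.0° (east) — does not cross 180°.
Total crossings: 2.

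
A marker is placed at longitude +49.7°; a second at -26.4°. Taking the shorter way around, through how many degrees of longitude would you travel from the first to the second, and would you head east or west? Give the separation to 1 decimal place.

76.1° west

Raw difference: -26.4 − 49.7 = -76.1°.
Normalise into (−180°, 180°]: -76.1° stays -76.1°.
Negative ⇒ the second point lies to the west; separation 76.1°.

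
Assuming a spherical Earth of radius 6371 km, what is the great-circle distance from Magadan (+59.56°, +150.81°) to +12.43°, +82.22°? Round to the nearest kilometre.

Δλ = 82.22 − 150.81 = -68.59°.
Δφ = 12.43 − 59.56 = -47.13°.
a = sin²(Δφ/2) + cos φ₁ · cos φ₂ · sin²(Δλ/2) = 0.316908.
c = 2·atan2(√a, √(1−a)) = 1.19589 rad → d = 6371·c ≈ 7619.02 km.

7619 km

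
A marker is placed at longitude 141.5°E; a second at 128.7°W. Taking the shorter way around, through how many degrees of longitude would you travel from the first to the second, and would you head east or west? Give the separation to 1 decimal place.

Raw difference: -128.7 − 141.5 = -270.2°.
Normalise into (−180°, 180°]: -270.2° + 360° = 89.8°.
Positive ⇒ the second point lies to the east; separation 89.8°.

89.8° east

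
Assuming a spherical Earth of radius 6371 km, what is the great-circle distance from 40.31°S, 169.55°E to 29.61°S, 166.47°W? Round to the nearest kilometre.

2477 km

Δλ = -166.47 − 169.55 = -336.02°; wrapped into (−180°, 180°]: 23.98°.
Δφ = -29.61 − -40.31 = 10.70°.
a = sin²(Δφ/2) + cos φ₁ · cos φ₂ · sin²(Δλ/2) = 0.037305.
c = 2·atan2(√a, √(1−a)) = 0.38873 rad → d = 6371·c ≈ 2476.62 km.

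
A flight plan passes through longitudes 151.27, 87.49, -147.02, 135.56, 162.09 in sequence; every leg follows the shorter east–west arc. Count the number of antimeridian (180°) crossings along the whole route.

Leg 1: +151.27° → +87.49°, shortest Δλ = -63.78° (west) — does not cross 180°.
Leg 2: +87.49° → -147.02°, shortest Δλ = 125.49° (east) — crosses 180°.
Leg 3: -147.02° → +135.56°, shortest Δλ = -77.42° (west) — crosses 180°.
Leg 4: +135.56° → +162.09°, shortest Δλ = 26.53° (east) — does not cross 180°.
Total crossings: 2.

2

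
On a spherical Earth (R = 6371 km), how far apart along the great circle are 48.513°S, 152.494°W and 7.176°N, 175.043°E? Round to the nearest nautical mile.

3756 nmi

Δλ = 175.043 − -152.494 = 327.537°; wrapped into (−180°, 180°]: -32.463°.
Δφ = 7.176 − -48.513 = 55.689°.
a = sin²(Δφ/2) + cos φ₁ · cos φ₂ · sin²(Δλ/2) = 0.269510.
c = 2·atan2(√a, √(1−a)) = 1.09170 rad → d = 6371·c ≈ 6955.20 km ≈ 3755.51 nmi.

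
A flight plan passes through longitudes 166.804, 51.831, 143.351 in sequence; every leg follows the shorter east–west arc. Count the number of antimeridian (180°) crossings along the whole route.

0

Leg 1: +166.804° → +51.831°, shortest Δλ = -114.973° (west) — does not cross 180°.
Leg 2: +51.831° → +143.351°, shortest Δλ = 91.52° (east) — does not cross 180°.
Total crossings: 0.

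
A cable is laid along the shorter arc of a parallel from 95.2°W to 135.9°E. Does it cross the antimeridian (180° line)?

Yes

Naïve |135.9 − -95.2| = 231.1° > 180°, so the shorter arc goes the other way round — across 180°.
Signed shortest Δλ = ((135.9 − -95.2 + 180) mod 360) − 180 = -128.9°.
Going west by 128.9° from -95.2° passes through 180° before reaching +135.9°.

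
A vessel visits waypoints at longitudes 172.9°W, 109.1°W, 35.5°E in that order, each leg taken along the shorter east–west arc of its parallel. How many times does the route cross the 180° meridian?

0

Leg 1: -172.9° → -109.1°, shortest Δλ = 63.8° (east) — does not cross 180°.
Leg 2: -109.1° → +35.5°, shortest Δλ = 144.6° (east) — does not cross 180°.
Total crossings: 0.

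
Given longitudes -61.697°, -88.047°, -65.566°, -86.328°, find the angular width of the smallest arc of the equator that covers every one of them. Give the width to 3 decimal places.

26.350°

Sort the longitudes: -88.047°, -86.328°, -65.566°, -61.697°.
Eastward gaps between consecutive values (wrapping around): 1.719°, 20.762°, 3.869°, 333.650°.
Largest gap = 333.650° ⇒ minimal covering band is its complement: 360° − 333.650° = 26.350°.
Band runs from -88.047° eastward to -61.697°.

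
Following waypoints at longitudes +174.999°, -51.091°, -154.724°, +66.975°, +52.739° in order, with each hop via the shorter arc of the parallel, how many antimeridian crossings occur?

2

Leg 1: +174.999° → -51.091°, shortest Δλ = 133.91° (east) — crosses 180°.
Leg 2: -51.091° → -154.724°, shortest Δλ = -103.633° (west) — does not cross 180°.
Leg 3: -154.724° → +66.975°, shortest Δλ = -138.301° (west) — crosses 180°.
Leg 4: +66.975° → +52.739°, shortest Δλ = -14.236° (west) — does not cross 180°.
Total crossings: 2.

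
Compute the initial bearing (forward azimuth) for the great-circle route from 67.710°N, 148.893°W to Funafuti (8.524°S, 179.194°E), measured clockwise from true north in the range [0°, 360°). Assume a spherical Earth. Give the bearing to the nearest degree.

212°

Δλ = 179.194 − -148.893 = 328.087°; wrapped into (−180°, 180°]: -31.913°.
θ = atan2( sin Δλ · cos φ₂ , cos φ₁ · sin φ₂ − sin φ₁ · cos φ₂ · cos Δλ )
  = atan2(-0.52279, -0.83297) = -147.887° → normalised to [0°, 360°): 212.113°.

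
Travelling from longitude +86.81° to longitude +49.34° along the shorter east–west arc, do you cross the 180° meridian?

No

Signed shortest Δλ = ((49.34 − 86.81 + 180) mod 360) − 180 = -37.47°.
Going west by 37.47° from +86.81° reaches +49.34° without touching 180°.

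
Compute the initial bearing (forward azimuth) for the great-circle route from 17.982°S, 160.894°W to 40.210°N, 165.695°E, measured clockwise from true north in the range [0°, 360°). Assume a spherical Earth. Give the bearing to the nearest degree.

Δλ = 165.695 − -160.894 = 326.589°; wrapped into (−180°, 180°]: -33.411°.
θ = atan2( sin Δλ · cos φ₂ , cos φ₁ · sin φ₂ − sin φ₁ · cos φ₂ · cos Δλ )
  = atan2(-0.42052, 0.81086) = -27.412° → normalised to [0°, 360°): 332.588°.

333°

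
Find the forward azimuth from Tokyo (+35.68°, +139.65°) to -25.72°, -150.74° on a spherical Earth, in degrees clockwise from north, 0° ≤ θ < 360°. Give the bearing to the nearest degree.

Δλ = -150.74 − 139.65 = -290.39°; wrapped into (−180°, 180°]: 69.61°.
θ = atan2( sin Δλ · cos φ₂ , cos φ₁ · sin φ₂ − sin φ₁ · cos φ₂ · cos Δλ )
  = atan2(0.84448, -0.53559) = 122.384° → normalised to [0°, 360°): 122.384°.

122°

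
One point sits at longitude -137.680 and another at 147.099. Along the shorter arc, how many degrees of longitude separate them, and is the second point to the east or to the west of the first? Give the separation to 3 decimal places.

75.221° west

Raw difference: 147.099 − -137.680 = 284.779°.
Normalise into (−180°, 180°]: 284.779° − 360° = -75.221°.
Negative ⇒ the second point lies to the west; separation 75.221°.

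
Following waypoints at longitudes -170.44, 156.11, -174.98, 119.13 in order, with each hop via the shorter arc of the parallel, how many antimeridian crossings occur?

Leg 1: -170.44° → +156.11°, shortest Δλ = -33.45° (west) — crosses 180°.
Leg 2: +156.11° → -174.98°, shortest Δλ = 28.91° (east) — crosses 180°.
Leg 3: -174.98° → +119.13°, shortest Δλ = -65.89° (west) — crosses 180°.
Total crossings: 3.

3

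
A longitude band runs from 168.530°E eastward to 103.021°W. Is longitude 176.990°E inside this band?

Band width going east from +168.530° to -103.021°: ((-103.021 − 168.530) mod 360) = 88.449°.
Offset of +176.990° east of the west edge: ((176.990 − 168.530) mod 360) = 8.460°.
8.460° ≤ 88.449° ⇒ inside.

Yes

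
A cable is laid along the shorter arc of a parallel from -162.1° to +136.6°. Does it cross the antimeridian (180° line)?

Yes

Naïve |136.6 − -162.1| = 298.7° > 180°, so the shorter arc goes the other way round — across 180°.
Signed shortest Δλ = ((136.6 − -162.1 + 180) mod 360) − 180 = -61.3°.
Going west by 61.3° from -162.1° passes through 180° before reaching +136.6°.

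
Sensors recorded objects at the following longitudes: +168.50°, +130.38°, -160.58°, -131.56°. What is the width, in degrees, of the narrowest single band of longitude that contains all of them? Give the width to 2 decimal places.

98.06°

Sort the longitudes: -160.58°, -131.56°, +130.38°, +168.50°.
Eastward gaps between consecutive values (wrapping around): 29.02°, 261.94°, 38.12°, 30.92°.
Largest gap = 261.94° ⇒ minimal covering band is its complement: 360° − 261.94° = 98.06°.
Band runs from +130.38° eastward to -131.56°, crossing the antimeridian.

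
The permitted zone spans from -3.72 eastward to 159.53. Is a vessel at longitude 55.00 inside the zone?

Yes

Band width going east from -3.72° to +159.53°: ((159.53 − -3.72) mod 360) = 163.25°.
Offset of +55.00° east of the west edge: ((55.00 − -3.72) mod 360) = 58.72°.
58.72° ≤ 163.25° ⇒ inside.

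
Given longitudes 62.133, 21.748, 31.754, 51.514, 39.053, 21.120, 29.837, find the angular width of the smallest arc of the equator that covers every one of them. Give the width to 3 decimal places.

41.013°

Sort the longitudes: +21.120°, +21.748°, +29.837°, +31.754°, +39.053°, +51.514°, +62.133°.
Eastward gaps between consecutive values (wrapping around): 0.628°, 8.089°, 1.917°, 7.299°, 12.461°, 10.619°, 318.987°.
Largest gap = 318.987° ⇒ minimal covering band is its complement: 360° − 318.987° = 41.013°.
Band runs from +21.120° eastward to +62.133°.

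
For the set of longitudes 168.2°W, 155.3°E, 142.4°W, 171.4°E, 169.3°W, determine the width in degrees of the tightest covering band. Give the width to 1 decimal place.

62.3°

Sort the longitudes: -169.3°, -168.2°, -142.4°, +155.3°, +171.4°.
Eastward gaps between consecutive values (wrapping around): 1.1°, 25.8°, 297.7°, 16.1°, 19.3°.
Largest gap = 297.7° ⇒ minimal covering band is its complement: 360° − 297.7° = 62.3°.
Band runs from +155.3° eastward to -142.4°, crossing the antimeridian.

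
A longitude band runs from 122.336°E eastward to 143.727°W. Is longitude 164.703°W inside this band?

Band width going east from +122.336° to -143.727°: ((-143.727 − 122.336) mod 360) = 93.937°.
Offset of -164.703° east of the west edge: ((-164.703 − 122.336) mod 360) = 72.961°.
72.961° ≤ 93.937° ⇒ inside.

Yes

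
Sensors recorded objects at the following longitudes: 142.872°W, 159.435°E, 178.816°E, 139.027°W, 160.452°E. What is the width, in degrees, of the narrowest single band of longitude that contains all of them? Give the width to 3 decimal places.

Sort the longitudes: -142.872°, -139.027°, +159.435°, +160.452°, +178.816°.
Eastward gaps between consecutive values (wrapping around): 3.845°, 298.462°, 1.017°, 18.364°, 38.312°.
Largest gap = 298.462° ⇒ minimal covering band is its complement: 360° − 298.462° = 61.538°.
Band runs from +159.435° eastward to -139.027°, crossing the antimeridian.

61.538°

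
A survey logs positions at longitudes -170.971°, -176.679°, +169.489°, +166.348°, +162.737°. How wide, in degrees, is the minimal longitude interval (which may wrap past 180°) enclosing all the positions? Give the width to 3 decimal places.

Sort the longitudes: -176.679°, -170.971°, +162.737°, +166.348°, +169.489°.
Eastward gaps between consecutive values (wrapping around): 5.708°, 333.708°, 3.611°, 3.141°, 13.832°.
Largest gap = 333.708° ⇒ minimal covering band is its complement: 360° − 333.708° = 26.292°.
Band runs from +162.737° eastward to -170.971°, crossing the antimeridian.

26.292°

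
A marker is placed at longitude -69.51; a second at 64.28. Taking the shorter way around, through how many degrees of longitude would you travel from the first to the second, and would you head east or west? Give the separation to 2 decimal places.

133.79° east

Raw difference: 64.28 − -69.51 = 133.79°.
Normalise into (−180°, 180°]: 133.79° stays 133.79°.
Positive ⇒ the second point lies to the east; separation 133.79°.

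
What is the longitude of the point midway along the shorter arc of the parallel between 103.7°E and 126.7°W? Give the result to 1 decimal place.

168.5°E

Signed shortest Δλ from +103.7° to -126.7° is +129.6°.
Midpoint longitude = +103.7° + (+129.6°)/2 = +103.7° + 64.8° = +168.5°.
(The naïve average (+103.7 + -126.7)/2 = -11.5° is on the wrong side of the globe.)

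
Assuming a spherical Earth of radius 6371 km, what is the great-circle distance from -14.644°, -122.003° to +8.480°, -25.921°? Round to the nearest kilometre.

10894 km

Δλ = -25.921 − -122.003 = 96.082°.
Δφ = 8.480 − -14.644 = 23.124°.
a = sin²(Δφ/2) + cos φ₁ · cos φ₂ · sin²(Δλ/2) = 0.569335.
c = 2·atan2(√a, √(1−a)) = 1.70991 rad → d = 6371·c ≈ 10893.87 km.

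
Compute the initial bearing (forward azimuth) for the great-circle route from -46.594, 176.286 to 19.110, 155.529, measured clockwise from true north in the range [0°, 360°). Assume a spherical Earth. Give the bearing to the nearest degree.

Δλ = 155.529 − 176.286 = -20.757°.
θ = atan2( sin Δλ · cos φ₂ , cos φ₁ · sin φ₂ − sin φ₁ · cos φ₂ · cos Δλ )
  = atan2(-0.33487, 0.86687) = -21.122° → normalised to [0°, 360°): 338.878°.

339°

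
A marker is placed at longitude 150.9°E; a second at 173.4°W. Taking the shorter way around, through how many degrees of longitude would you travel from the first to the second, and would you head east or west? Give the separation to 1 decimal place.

35.7° east

Raw difference: -173.4 − 150.9 = -324.3°.
Normalise into (−180°, 180°]: -324.3° + 360° = 35.7°.
Positive ⇒ the second point lies to the east; separation 35.7°.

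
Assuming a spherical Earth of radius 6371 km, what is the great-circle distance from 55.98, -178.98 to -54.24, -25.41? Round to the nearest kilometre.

18333 km

Δλ = -25.41 − -178.98 = 153.57°.
Δφ = -54.24 − 55.98 = -110.22°.
a = sin²(Δφ/2) + cos φ₁ · cos φ₂ · sin²(Δλ/2) = 0.982683.
c = 2·atan2(√a, √(1−a)) = 2.87764 rad → d = 6371·c ≈ 18333.41 km.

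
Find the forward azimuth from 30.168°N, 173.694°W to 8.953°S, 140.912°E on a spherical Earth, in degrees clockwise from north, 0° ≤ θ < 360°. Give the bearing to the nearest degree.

236°

Δλ = 140.912 − -173.694 = 314.606°; wrapped into (−180°, 180°]: -45.394°.
θ = atan2( sin Δλ · cos φ₂ , cos φ₁ · sin φ₂ − sin φ₁ · cos φ₂ · cos Δλ )
  = atan2(-0.70328, -0.48314) = -124.488° → normalised to [0°, 360°): 235.512°.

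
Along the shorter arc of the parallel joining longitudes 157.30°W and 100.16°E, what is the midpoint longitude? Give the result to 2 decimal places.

151.43°E

Signed shortest Δλ from -157.30° to +100.16° is -102.54°.
Midpoint longitude = -157.30° + (-102.54°)/2 = -157.30° − 51.27° = -208.57°.
Normalise into (−180°, 180°]: +151.43°.
(The naïve average (-157.30 + +100.16)/2 = -28.57° is on the wrong side of the globe.)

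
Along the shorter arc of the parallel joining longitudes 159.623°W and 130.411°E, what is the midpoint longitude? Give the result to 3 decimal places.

165.394°E

Signed shortest Δλ from -159.623° to +130.411° is -69.966°.
Midpoint longitude = -159.623° + (-69.966°)/2 = -159.623° − 34.983° = -194.606°.
Normalise into (−180°, 180°]: +165.394°.
(The naïve average (-159.623 + +130.411)/2 = -14.606° is on the wrong side of the globe.)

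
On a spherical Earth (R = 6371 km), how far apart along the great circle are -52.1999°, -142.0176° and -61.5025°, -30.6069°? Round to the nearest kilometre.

Δλ = -30.6069 − -142.0176 = 111.4107°.
Δφ = -61.5025 − -52.1999 = -9.3026°.
a = sin²(Δφ/2) + cos φ₁ · cos φ₂ · sin²(Δλ/2) = 0.206167.
c = 2·atan2(√a, √(1−a)) = 0.94263 rad → d = 6371·c ≈ 6005.47 km.

6005 km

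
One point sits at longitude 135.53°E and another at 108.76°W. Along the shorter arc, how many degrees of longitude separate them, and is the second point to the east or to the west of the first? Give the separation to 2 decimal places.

Raw difference: -108.76 − 135.53 = -244.29°.
Normalise into (−180°, 180°]: -244.29° + 360° = 115.71°.
Positive ⇒ the second point lies to the east; separation 115.71°.

115.71° east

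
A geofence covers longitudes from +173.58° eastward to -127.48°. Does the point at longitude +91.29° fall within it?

Band width going east from +173.58° to -127.48°: ((-127.48 − 173.58) mod 360) = 58.94°.
Offset of +91.29° east of the west edge: ((91.29 − 173.58) mod 360) = 277.71°.
277.71° > 58.94° ⇒ outside.

No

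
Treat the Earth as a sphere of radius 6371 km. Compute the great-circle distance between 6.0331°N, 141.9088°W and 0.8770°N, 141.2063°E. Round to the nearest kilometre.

8547 km

Δλ = 141.2063 − -141.9088 = 283.1151°; wrapped into (−180°, 180°]: -76.8849°.
Δφ = 0.8770 − 6.0331 = -5.1561°.
a = sin²(Δφ/2) + cos φ₁ · cos φ₂ · sin²(Δλ/2) = 0.386383.
c = 2·atan2(√a, √(1−a)) = 1.34156 rad → d = 6371·c ≈ 8547.08 km.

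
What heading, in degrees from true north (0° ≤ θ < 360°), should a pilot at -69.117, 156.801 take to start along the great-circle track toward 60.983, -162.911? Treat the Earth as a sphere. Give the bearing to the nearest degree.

26°

Δλ = -162.911 − 156.801 = -319.712°; wrapped into (−180°, 180°]: 40.288°.
θ = atan2( sin Δλ · cos φ₂ , cos φ₁ · sin φ₂ − sin φ₁ · cos φ₂ · cos Δλ )
  = atan2(0.31366, 0.65742) = 25.506° → normalised to [0°, 360°): 25.506°.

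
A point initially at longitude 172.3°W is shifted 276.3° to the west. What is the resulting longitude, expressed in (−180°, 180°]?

88.6°W

Start at -172.3°; shift −276.3° → -448.6°.
-448.6° lies outside (−180°, 180°]; add 360° → -88.6°.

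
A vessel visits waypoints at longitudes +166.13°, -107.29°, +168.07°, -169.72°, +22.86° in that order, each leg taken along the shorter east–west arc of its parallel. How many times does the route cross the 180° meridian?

Leg 1: +166.13° → -107.29°, shortest Δλ = 86.58° (east) — crosses 180°.
Leg 2: -107.29° → +168.07°, shortest Δλ = -84.64° (west) — crosses 180°.
Leg 3: +168.07° → -169.72°, shortest Δλ = 22.21° (east) — crosses 180°.
Leg 4: -169.72° → +22.86°, shortest Δλ = -167.42° (west) — crosses 180°.
Total crossings: 4.

4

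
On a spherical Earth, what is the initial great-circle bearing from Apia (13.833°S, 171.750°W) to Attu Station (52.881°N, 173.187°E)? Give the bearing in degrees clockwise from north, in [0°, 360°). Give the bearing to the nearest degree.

350°

Δλ = 173.187 − -171.750 = 344.937°; wrapped into (−180°, 180°]: -15.063°.
θ = atan2( sin Δλ · cos φ₂ , cos φ₁ · sin φ₂ − sin φ₁ · cos φ₂ · cos Δλ )
  = atan2(-0.15683, 0.91359) = -9.741° → normalised to [0°, 360°): 350.259°.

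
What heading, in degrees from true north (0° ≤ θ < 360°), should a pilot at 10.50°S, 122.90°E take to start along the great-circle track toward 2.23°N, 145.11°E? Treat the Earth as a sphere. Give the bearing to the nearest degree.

61°

Δλ = 145.11 − 122.90 = 22.21°.
θ = atan2( sin Δλ · cos φ₂ , cos φ₁ · sin φ₂ − sin φ₁ · cos φ₂ · cos Δλ )
  = atan2(0.37772, 0.20685) = 61.294° → normalised to [0°, 360°): 61.294°.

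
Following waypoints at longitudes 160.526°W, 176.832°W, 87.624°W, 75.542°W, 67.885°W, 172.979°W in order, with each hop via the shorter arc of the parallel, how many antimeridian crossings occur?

Leg 1: -160.526° → -176.832°, shortest Δλ = -16.306° (west) — does not cross 180°.
Leg 2: -176.832° → -87.624°, shortest Δλ = 89.208° (east) — does not cross 180°.
Leg 3: -87.624° → -75.542°, shortest Δλ = 12.082° (east) — does not cross 180°.
Leg 4: -75.542° → -67.885°, shortest Δλ = 7.657° (east) — does not cross 180°.
Leg 5: -67.885° → -172.979°, shortest Δλ = -105.094° (west) — does not cross 180°.
Total crossings: 0.

0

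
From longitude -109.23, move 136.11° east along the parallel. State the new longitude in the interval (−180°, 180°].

Start at -109.23°; shift +136.11° → +26.88°.
+26.88° already lies in (−180°, 180°].

+26.88°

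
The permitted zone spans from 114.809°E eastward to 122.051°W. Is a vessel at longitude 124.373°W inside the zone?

Band width going east from +114.809° to -122.051°: ((-122.051 − 114.809) mod 360) = 123.140°.
Offset of -124.373° east of the west edge: ((-124.373 − 114.809) mod 360) = 120.818°.
120.818° ≤ 123.140° ⇒ inside.

Yes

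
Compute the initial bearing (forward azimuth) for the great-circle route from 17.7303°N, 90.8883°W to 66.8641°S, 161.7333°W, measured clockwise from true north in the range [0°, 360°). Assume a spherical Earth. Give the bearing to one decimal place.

202.1°

Δλ = -161.7333 − -90.8883 = -70.8450°.
θ = atan2( sin Δλ · cos φ₂ , cos φ₁ · sin φ₂ − sin φ₁ · cos φ₂ · cos Δλ )
  = atan2(-0.37116, -0.91516) = -157.924° → normalised to [0°, 360°): 202.076°.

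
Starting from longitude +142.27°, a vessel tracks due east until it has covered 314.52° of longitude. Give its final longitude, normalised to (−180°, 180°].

+96.79°

Start at +142.27°; shift +314.52° → +456.79°.
+456.79° lies outside (−180°, 180°]; subtract 360° → +96.79°.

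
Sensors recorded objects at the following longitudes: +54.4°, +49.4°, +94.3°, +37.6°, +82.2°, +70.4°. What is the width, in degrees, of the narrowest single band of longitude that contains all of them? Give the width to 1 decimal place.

Sort the longitudes: +37.6°, +49.4°, +54.4°, +70.4°, +82.2°, +94.3°.
Eastward gaps between consecutive values (wrapping around): 11.8°, 5.0°, 16.0°, 11.8°, 12.1°, 303.3°.
Largest gap = 303.3° ⇒ minimal covering band is its complement: 360° − 303.3° = 56.7°.
Band runs from +37.6° eastward to +94.3°.

56.7°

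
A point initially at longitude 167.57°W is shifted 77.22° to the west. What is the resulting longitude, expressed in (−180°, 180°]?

Start at -167.57°; shift −77.22° → -244.79°.
-244.79° lies outside (−180°, 180°]; add 360° → +115.21°.

115.21°E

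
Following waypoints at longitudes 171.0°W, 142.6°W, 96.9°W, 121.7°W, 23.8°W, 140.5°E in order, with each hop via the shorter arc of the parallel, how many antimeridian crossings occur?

Leg 1: -171.0° → -142.6°, shortest Δλ = 28.4° (east) — does not cross 180°.
Leg 2: -142.6° → -96.9°, shortest Δλ = 45.7° (east) — does not cross 180°.
Leg 3: -96.9° → -121.7°, shortest Δλ = -24.8° (west) — does not cross 180°.
Leg 4: -121.7° → -23.8°, shortest Δλ = 97.9° (east) — does not cross 180°.
Leg 5: -23.8° → +140.5°, shortest Δλ = 164.3° (east) — does not cross 180°.
Total crossings: 0.

0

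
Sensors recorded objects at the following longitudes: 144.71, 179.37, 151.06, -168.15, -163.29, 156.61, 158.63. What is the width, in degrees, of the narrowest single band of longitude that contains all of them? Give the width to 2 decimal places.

52.00°

Sort the longitudes: -168.15°, -163.29°, +144.71°, +151.06°, +156.61°, +158.63°, +179.37°.
Eastward gaps between consecutive values (wrapping around): 4.86°, 308.00°, 6.35°, 5.55°, 2.02°, 20.74°, 12.48°.
Largest gap = 308.00° ⇒ minimal covering band is its complement: 360° − 308.00° = 52.00°.
Band runs from +144.71° eastward to -163.29°, crossing the antimeridian.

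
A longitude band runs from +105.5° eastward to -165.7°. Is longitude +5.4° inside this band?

Band width going east from +105.5° to -165.7°: ((-165.7 − 105.5) mod 360) = 88.8°.
Offset of +5.4° east of the west edge: ((5.4 − 105.5) mod 360) = 259.9°.
259.9° > 88.8° ⇒ outside.

No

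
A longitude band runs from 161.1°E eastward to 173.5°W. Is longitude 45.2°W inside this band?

Band width going east from +161.1° to -173.5°: ((-173.5 − 161.1) mod 360) = 25.4°.
Offset of -45.2° east of the west edge: ((-45.2 − 161.1) mod 360) = 153.7°.
153.7° > 25.4° ⇒ outside.

No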